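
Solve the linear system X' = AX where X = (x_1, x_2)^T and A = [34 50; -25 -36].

Coefficient matrix A = [[34, 50], [-25, -36]].
Characteristic polynomial det(A - λI) = λ^2 + 2λ + 26 = 0.
Eigenvalues λ = -1 ± 5i (complex conjugate pair).
For λ=-1+5i: an eigenvector is (-1,1) - i(3,-2) = (-1 - 3i, 1 + 2i).
A real fundamental pair from Re and Im of e^((-1+5i)t)v: X_1 = e^(-t)(cos(5t)·(-1,1) + sin(5t)·(3,-2)), X_2 = e^(-t)(sin(5t)·(-1,1) - cos(5t)·(3,-2)).
General solution: C_1X_1 + C_2X_2.

x_1(t) = 3C_1e^(-t)sin(5t) - C_1e^(-t)cos(5t) - C_2e^(-t)sin(5t) - 3C_2e^(-t)cos(5t), x_2(t) = -2C_1e^(-t)sin(5t) + C_1e^(-t)cos(5t) + C_2e^(-t)sin(5t) + 2C_2e^(-t)cos(5t)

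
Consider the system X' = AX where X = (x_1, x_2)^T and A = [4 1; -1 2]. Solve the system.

x_1(t) = -C_1e^(3t) - C_2te^(3t), x_2(t) = C_1e^(3t) + C_2te^(3t) - C_2e^(3t)

Coefficient matrix A = [[4, 1], [-1, 2]].
Characteristic polynomial det(A - λI) = λ^2 - 6λ + 9 = 0.
Single eigenvalue λ = 3 with algebraic multiplicity 2.
Eigenvector v = (-1,1); generalized eigenvector w with (A-λI)w=v is (0,-1).
General solution: e^(3t)[C_1·v + C_2·(t·v + w)].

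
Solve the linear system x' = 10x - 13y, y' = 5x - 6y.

x(t) = -3K_1e^(2t)sin(t) - 2K_1e^(2t)cos(t) - 2K_2e^(2t)sin(t) + 3K_2e^(2t)cos(t), y(t) = -2K_1e^(2t)sin(t) - K_1e^(2t)cos(t) - K_2e^(2t)sin(t) + 2K_2e^(2t)cos(t)

Coefficient matrix A = [[10, -13], [5, -6]].
Characteristic polynomial det(A - λI) = λ^2 - 4λ + 5 = 0.
Eigenvalues λ = 2 ± i (complex conjugate pair).
For λ=2+i: an eigenvector is (-2,-1) - i(-3,-2) = (-2 + 3i, -1 + 2i).
A real fundamental pair from Re and Im of e^((2+i)t)v: X_1 = e^(2t)(cos(t)·(-2,-1) + sin(t)·(-3,-2)), X_2 = e^(2t)(sin(t)·(-2,-1) - cos(t)·(-3,-2)).
General solution: K_1X_1 + K_2X_2.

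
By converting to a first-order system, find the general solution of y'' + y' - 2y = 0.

y(t) = K_1e^(-2t) + K_2e^(t)

Let x_1 = y, x_2 = y'. Then x_1' = x_2 and x_2' = 2x_1 - x_2.
A = [[0,1],[2,-1]]; det(A-λI) = λ^2 + λ - 2.
Eigenvalues λ = -2, 1 with eigenvectors (1,-2), (1,1).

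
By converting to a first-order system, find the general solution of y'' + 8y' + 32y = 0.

Let x_1 = y, x_2 = y'. Then x_1' = x_2 and x_2' = -32x_1 - 8x_2.
A = [[0,1],[-32,-8]]; det(A-λI) = λ^2 + 8λ + 32.
Eigenvalues λ = -4 ± 4i.

y(t) = K_1e^(-4t)cos(4t) + K_2e^(-4t)sin(4t)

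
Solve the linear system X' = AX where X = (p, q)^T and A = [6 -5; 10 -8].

p(t) = -C_1e^(-t)sin(t) + 2C_1e^(-t)cos(t) + 2C_2e^(-t)sin(t) + C_2e^(-t)cos(t), q(t) = -C_1e^(-t)sin(t) + 3C_1e^(-t)cos(t) + 3C_2e^(-t)sin(t) + C_2e^(-t)cos(t)

Coefficient matrix A = [[6, -5], [10, -8]].
Characteristic polynomial det(A - λI) = λ^2 + 2λ + 2 = 0.
Eigenvalues λ = -1 ± i (complex conjugate pair).
For λ=-1+i: an eigenvector is (2,3) - i(-1,-1) = (2 + i, 3 + i).
A real fundamental pair from Re and Im of e^((-1+i)t)v: X_1 = e^(-t)(cos(t)·(2,3) + sin(t)·(-1,-1)), X_2 = e^(-t)(sin(t)·(2,3) - cos(t)·(-1,-1)).
General solution: C_1X_1 + C_2X_2.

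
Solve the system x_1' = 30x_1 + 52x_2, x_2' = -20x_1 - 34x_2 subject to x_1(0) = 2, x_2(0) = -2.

x_1(t) = -10e^(-2t)sin(4t) + 2e^(-2t)cos(4t), x_2(t) = 6e^(-2t)sin(4t) - 2e^(-2t)cos(4t)

Coefficient matrix A = [[30, 52], [-20, -34]].
Characteristic polynomial det(A - λI) = λ^2 + 4λ + 20 = 0.
Eigenvalues λ = -2 ± 4i (complex conjugate pair).
For λ=-2+4i: an eigenvector is (-2,1) - i(-3,2) = (-2 + 3i, 1 - 2i).
A real fundamental pair from Re and Im of e^((-2+4i)t)v: X_1 = e^(-2t)(cos(4t)·(-2,1) + sin(4t)·(-3,2)), X_2 = e^(-2t)(sin(4t)·(-2,1) - cos(4t)·(-3,2)).
General solution: c_1X_1 + c_2X_2.
Applying x_1(0)=2, x_2(0)=-2 gives c_1=2, c_2=2.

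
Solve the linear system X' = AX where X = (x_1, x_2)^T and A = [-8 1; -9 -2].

x_1(t) = c_1e^(-5t) + c_2te^(-5t) - c_2e^(-5t), x_2(t) = 3c_1e^(-5t) + 3c_2te^(-5t) - 2c_2e^(-5t)

Coefficient matrix A = [[-8, 1], [-9, -2]].
Characteristic polynomial det(A - λI) = λ^2 + 10λ + 25 = 0.
Single eigenvalue λ = -5 with algebraic multiplicity 2.
Eigenvector v = (1,3); generalized eigenvector w with (A-λI)w=v is (-1,-2).
General solution: e^(-5t)[c_1·v + c_2·(t·v + w)].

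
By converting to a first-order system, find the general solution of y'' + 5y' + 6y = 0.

Let x_1 = y, x_2 = y'. Then x_1' = x_2 and x_2' = -6x_1 - 5x_2.
A = [[0,1],[-6,-5]]; det(A-λI) = λ^2 + 5λ + 6.
Eigenvalues λ = -3, -2 with eigenvectors (1,-3), (1,-2).

y(t) = c_1e^(-3t) + c_2e^(-2t)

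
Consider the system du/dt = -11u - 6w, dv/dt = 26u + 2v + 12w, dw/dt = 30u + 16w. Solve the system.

u(t) = -2C_1e^(4t) + C_3e^(t), v(t) = 4C_1e^(4t) + C_2e^(2t) - 2C_3e^(t), w(t) = 5C_1e^(4t) - 2C_3e^(t)

Coefficient matrix A = [[-11, 0, -6], [26, 2, 12], [30, 0, 16]].
det(A - λI) = 0 gives eigenvalues λ = 4, 2, 1.
For λ=4: eigenvector (-2,4,5).
For λ=2: eigenvector (0,1,0).
For λ=1: eigenvector (1,-2,-2).
General solution: C_1e^(4t)(-2,4,5) + C_2e^(2t)(0,1,0) + C_3e^(t)(1,-2,-2).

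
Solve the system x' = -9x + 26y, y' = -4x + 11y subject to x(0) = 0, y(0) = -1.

Coefficient matrix A = [[-9, 26], [-4, 11]].
Characteristic polynomial det(A - λI) = λ^2 - 2λ + 5 = 0.
Eigenvalues λ = 1 ± 2i (complex conjugate pair).
For λ=1+2i: an eigenvector is (-2,-1) - i(-3,-1) = (-2 + 3i, -1 + i).
A real fundamental pair from Re and Im of e^((1+2i)t)v: X_1 = e^(t)(cos(2t)·(-2,-1) + sin(2t)·(-3,-1)), X_2 = e^(t)(sin(2t)·(-2,-1) - cos(2t)·(-3,-1)).
General solution: c_1X_1 + c_2X_2.
Applying x(0)=0, y(0)=-1 gives c_1=3, c_2=2.

x(t) = -13e^(t)sin(2t), y(t) = -5e^(t)sin(2t) - e^(t)cos(2t)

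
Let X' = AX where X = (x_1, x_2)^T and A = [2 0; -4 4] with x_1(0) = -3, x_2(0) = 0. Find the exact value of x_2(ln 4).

1440

A = [[2,0],[-4,4]]; eigenvalues λ = 4, 2.
Eigenvectors: (0,-1) for λ=4, (1,2) for λ=2.
From the initial condition, c_1 = -6, c_2 = -3.
x_2(ln 4) = (-6)(4^4)(-1) + (-3)(4^2)(2) = 1440.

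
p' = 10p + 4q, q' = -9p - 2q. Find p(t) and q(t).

Coefficient matrix A = [[10, 4], [-9, -2]].
Characteristic polynomial det(A - λI) = λ^2 - 8λ + 16 = 0.
Single eigenvalue λ = 4 with algebraic multiplicity 2.
Eigenvector v = (2,-3); generalized eigenvector w with (A-λI)w=v is (-1,2).
General solution: e^(4t)[K_1·v + K_2·(t·v + w)].

p(t) = 2K_1e^(4t) + 2K_2te^(4t) - K_2e^(4t), q(t) = -3K_1e^(4t) - 3K_2te^(4t) + 2K_2e^(4t)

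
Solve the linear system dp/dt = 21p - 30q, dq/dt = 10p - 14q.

Coefficient matrix A = [[21, -30], [10, -14]].
Characteristic polynomial det(A - λI) = λ^2 - 7λ + 6 = 0.
Eigenvalues λ = 6, 1.
For λ=6: (A-λI) row 1 is [15, -30], so an eigenvector is (-2, -1).
For λ=1: (A-λI) row 1 is [20, -30], so an eigenvector is (3, 2).
General solution: C_1e^(6t)(-2,-1) + C_2e^(t)(3,2).

p(t) = -2C_1e^(6t) + 3C_2e^(t), q(t) = -C_1e^(6t) + 2C_2e^(t)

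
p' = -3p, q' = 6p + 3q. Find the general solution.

p(t) = -K_1e^(-3t), q(t) = K_1e^(-3t) + K_2e^(3t)

Coefficient matrix A = [[-3, 0], [6, 3]].
Characteristic polynomial det(A - λI) = λ^2 - 9 = 0.
Eigenvalues λ = -3, 3.
For λ=-3: (A-λI) row 2 is [6, 6], so an eigenvector is (-1, 1).
For λ=3: (A-λI) row 1 is [-6, 0], so an eigenvector is (0, 1).
General solution: K_1e^(-3t)(-1,1) + K_2e^(3t)(0,1).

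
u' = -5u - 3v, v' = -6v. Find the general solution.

u(t) = K_1e^(-5t) - 3K_2e^(-6t), v(t) = -K_2e^(-6t)

Coefficient matrix A = [[-5, -3], [0, -6]].
Characteristic polynomial det(A - λI) = λ^2 + 11λ + 30 = 0.
Eigenvalues λ = -5, -6.
For λ=-5: (A-λI) row 1 is [0, -3], so an eigenvector is (1, 0).
For λ=-6: (A-λI) row 1 is [1, -3], so an eigenvector is (-3, -1).
General solution: K_1e^(-5t)(1,0) + K_2e^(-6t)(-3,-1).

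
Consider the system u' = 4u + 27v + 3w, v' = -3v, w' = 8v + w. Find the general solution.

u(t) = c_1e^(4t) - 3c_2e^(-3t) - c_3e^(t), v(t) = c_2e^(-3t), w(t) = -2c_2e^(-3t) + c_3e^(t)

Coefficient matrix A = [[4, 27, 3], [0, -3, 0], [0, 8, 1]].
det(A - λI) = 0 gives eigenvalues λ = 4, -3, 1.
For λ=4: eigenvector (1,0,0).
For λ=-3: eigenvector (-3,1,-2).
For λ=1: eigenvector (-1,0,1).
General solution: c_1e^(4t)(1,0,0) + c_2e^(-3t)(-3,1,-2) + c_3e^(t)(-1,0,1).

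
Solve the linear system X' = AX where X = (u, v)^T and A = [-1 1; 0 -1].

Coefficient matrix A = [[-1, 1], [0, -1]].
Characteristic polynomial det(A - λI) = λ^2 + 2λ + 1 = 0.
Single eigenvalue λ = -1 with algebraic multiplicity 2.
Eigenvector v = (1,0); generalized eigenvector w with (A-λI)w=v is (-1,1).
General solution: e^(-t)[K_1·v + K_2·(t·v + w)].

u(t) = K_1e^(-t) + K_2te^(-t) - K_2e^(-t), v(t) = K_2e^(-t)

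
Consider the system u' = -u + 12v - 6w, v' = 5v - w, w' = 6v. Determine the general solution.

u(t) = c_1e^(-t) - 2c_3e^(2t), v(t) = c_2e^(3t) + c_3e^(2t), w(t) = 2c_2e^(3t) + 3c_3e^(2t)

Coefficient matrix A = [[-1, 12, -6], [0, 5, -1], [0, 6, 0]].
det(A - λI) = 0 gives eigenvalues λ = -1, 3, 2.
For λ=-1: eigenvector (1,0,0).
For λ=3: eigenvector (0,1,2).
For λ=2: eigenvector (-2,1,3).
General solution: c_1e^(-t)(1,0,0) + c_2e^(3t)(0,1,2) + c_3e^(2t)(-2,1,3).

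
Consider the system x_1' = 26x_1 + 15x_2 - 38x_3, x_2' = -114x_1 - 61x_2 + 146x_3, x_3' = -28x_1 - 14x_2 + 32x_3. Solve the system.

x_1(t) = K_1e^(-4t) - K_2e^(-3t) - K_3e^(4t), x_2(t) = -2K_1e^(-4t) + 7K_2e^(-3t) + 4K_3e^(4t), x_3(t) = 2K_2e^(-3t) + K_3e^(4t)

Coefficient matrix A = [[26, 15, -38], [-114, -61, 146], [-28, -14, 32]].
det(A - λI) = 0 gives eigenvalues λ = -4, -3, 4.
For λ=-4: eigenvector (1,-2,0).
For λ=-3: eigenvector (-1,7,2).
For λ=4: eigenvector (-1,4,1).
General solution: K_1e^(-4t)(1,-2,0) + K_2e^(-3t)(-1,7,2) + K_3e^(4t)(-1,4,1).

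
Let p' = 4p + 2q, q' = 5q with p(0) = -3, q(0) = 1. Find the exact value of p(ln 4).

A = [[4,2],[0,5]]; eigenvalues λ = 4, 5.
Eigenvectors: (-1,0) for λ=4, (-2,-1) for λ=5.
From the initial condition, c_1 = 5, c_2 = -1.
p(ln 4) = (5)(4^4)(-1) + (-1)(4^5)(-2) = 768.

768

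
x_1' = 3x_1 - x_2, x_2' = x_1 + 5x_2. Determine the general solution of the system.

x_1(t) = C_1e^(4t) + C_2te^(4t) - C_2e^(4t), x_2(t) = -C_1e^(4t) - C_2te^(4t)

Coefficient matrix A = [[3, -1], [1, 5]].
Characteristic polynomial det(A - λI) = λ^2 - 8λ + 16 = 0.
Single eigenvalue λ = 4 with algebraic multiplicity 2.
Eigenvector v = (1,-1); generalized eigenvector w with (A-λI)w=v is (-1,0).
General solution: e^(4t)[C_1·v + C_2·(t·v + w)].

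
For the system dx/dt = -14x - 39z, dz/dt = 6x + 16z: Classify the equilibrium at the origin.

unstable spiral

A = [[-14,-39],[6,16]]; det(A-λI) = λ^2 - 2λ + 10.
λ = 1 ± 3i: positive real part.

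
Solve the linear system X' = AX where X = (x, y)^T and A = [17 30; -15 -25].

Coefficient matrix A = [[17, 30], [-15, -25]].
Characteristic polynomial det(A - λI) = λ^2 + 8λ + 25 = 0.
Eigenvalues λ = -4 ± 3i (complex conjugate pair).
For λ=-4+3i: an eigenvector is (-3,2) - i(-1,1) = (-3 + i, 2 - i).
A real fundamental pair from Re and Im of e^((-4+3i)t)v: X_1 = e^(-4t)(cos(3t)·(-3,2) + sin(3t)·(-1,1)), X_2 = e^(-4t)(sin(3t)·(-3,2) - cos(3t)·(-1,1)).
General solution: c_1X_1 + c_2X_2.

x(t) = -c_1e^(-4t)sin(3t) - 3c_1e^(-4t)cos(3t) - 3c_2e^(-4t)sin(3t) + c_2e^(-4t)cos(3t), y(t) = c_1e^(-4t)sin(3t) + 2c_1e^(-4t)cos(3t) + 2c_2e^(-4t)sin(3t) - c_2e^(-4t)cos(3t)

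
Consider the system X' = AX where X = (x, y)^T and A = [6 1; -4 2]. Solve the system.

x(t) = K_1e^(4t) + K_2te^(4t) + K_2e^(4t), y(t) = -2K_1e^(4t) - 2K_2te^(4t) - K_2e^(4t)

Coefficient matrix A = [[6, 1], [-4, 2]].
Characteristic polynomial det(A - λI) = λ^2 - 8λ + 16 = 0.
Single eigenvalue λ = 4 with algebraic multiplicity 2.
Eigenvector v = (1,-2); generalized eigenvector w with (A-λI)w=v is (1,-1).
General solution: e^(4t)[K_1·v + K_2·(t·v + w)].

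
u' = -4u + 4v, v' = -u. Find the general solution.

Coefficient matrix A = [[-4, 4], [-1, 0]].
Characteristic polynomial det(A - λI) = λ^2 + 4λ + 4 = 0.
Single eigenvalue λ = -2 with algebraic multiplicity 2.
Eigenvector v = (-2,-1); generalized eigenvector w with (A-λI)w=v is (-1,-1).
General solution: e^(-2t)[c_1·v + c_2·(t·v + w)].

u(t) = -2c_1e^(-2t) - 2c_2te^(-2t) - c_2e^(-2t), v(t) = -c_1e^(-2t) - c_2te^(-2t) - c_2e^(-2t)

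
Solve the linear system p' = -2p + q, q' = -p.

Coefficient matrix A = [[-2, 1], [-1, 0]].
Characteristic polynomial det(A - λI) = λ^2 + 2λ + 1 = 0.
Single eigenvalue λ = -1 with algebraic multiplicity 2.
Eigenvector v = (-1,-1); generalized eigenvector w with (A-λI)w=v is (2,1).
General solution: e^(-t)[K_1·v + K_2·(t·v + w)].

p(t) = -K_1e^(-t) - K_2te^(-t) + 2K_2e^(-t), q(t) = -K_1e^(-t) - K_2te^(-t) + K_2e^(-t)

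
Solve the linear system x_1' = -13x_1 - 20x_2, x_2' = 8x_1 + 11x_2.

x_1(t) = 2K_1e^(-t)sin(4t) + K_1e^(-t)cos(4t) + K_2e^(-t)sin(4t) - 2K_2e^(-t)cos(4t), x_2(t) = -K_1e^(-t)sin(4t) - K_1e^(-t)cos(4t) - K_2e^(-t)sin(4t) + K_2e^(-t)cos(4t)

Coefficient matrix A = [[-13, -20], [8, 11]].
Characteristic polynomial det(A - λI) = λ^2 + 2λ + 17 = 0.
Eigenvalues λ = -1 ± 4i (complex conjugate pair).
For λ=-1+4i: an eigenvector is (1,-1) - i(2,-1) = (1 - 2i, -1 + i).
A real fundamental pair from Re and Im of e^((-1+4i)t)v: X_1 = e^(-t)(cos(4t)·(1,-1) + sin(4t)·(2,-1)), X_2 = e^(-t)(sin(4t)·(1,-1) - cos(4t)·(2,-1)).
General solution: K_1X_1 + K_2X_2.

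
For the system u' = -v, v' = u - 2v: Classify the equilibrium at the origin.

stable improper node

A = [[0,-1],[1,-2]]; det(A-λI) = λ^2 + 2λ + 1.
repeated λ = -1 with a single eigenvector.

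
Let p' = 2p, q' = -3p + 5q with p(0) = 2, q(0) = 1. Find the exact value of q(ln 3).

-225

A = [[2,0],[-3,5]]; eigenvalues λ = 2, 5.
Eigenvectors: (1,1) for λ=2, (0,-1) for λ=5.
From the initial condition, c_1 = 2, c_2 = 1.
q(ln 3) = (2)(3^2)(1) + (1)(3^5)(-1) = -225.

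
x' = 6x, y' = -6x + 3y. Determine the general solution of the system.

x(t) = K_2e^(6t), y(t) = K_1e^(3t) - 2K_2e^(6t)

Coefficient matrix A = [[6, 0], [-6, 3]].
Characteristic polynomial det(A - λI) = λ^2 - 9λ + 18 = 0.
Eigenvalues λ = 3, 6.
For λ=3: (A-λI) row 1 is [3, 0], so an eigenvector is (0, 1).
For λ=6: (A-λI) row 2 is [-6, -3], so an eigenvector is (1, -2).
General solution: K_1e^(3t)(0,1) + K_2e^(6t)(1,-2).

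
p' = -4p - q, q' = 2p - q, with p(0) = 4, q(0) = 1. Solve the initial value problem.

p(t) = -5e^(-2t) + 9e^(-3t), q(t) = 10e^(-2t) - 9e^(-3t)

Coefficient matrix A = [[-4, -1], [2, -1]].
Characteristic polynomial det(A - λI) = λ^2 + 5λ + 6 = 0.
Eigenvalues λ = -3, -2.
For λ=-3: (A-λI) row 1 is [-1, -1], so an eigenvector is (-1, 1).
For λ=-2: (A-λI) row 1 is [-2, -1], so an eigenvector is (1, -2).
General solution: C_1e^(-3t)(-1,1) + C_2e^(-2t)(1,-2).
Applying p(0)=4, q(0)=1 gives C_1=-9, C_2=-5.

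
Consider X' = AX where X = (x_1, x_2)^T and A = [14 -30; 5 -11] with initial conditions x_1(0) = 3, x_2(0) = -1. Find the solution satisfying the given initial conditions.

x_1(t) = 15e^(4t) - 12e^(-t), x_2(t) = 5e^(4t) - 6e^(-t)

Coefficient matrix A = [[14, -30], [5, -11]].
Characteristic polynomial det(A - λI) = λ^2 - 3λ - 4 = 0.
Eigenvalues λ = 4, -1.
For λ=4: (A-λI) row 1 is [10, -30], so an eigenvector is (3, 1).
For λ=-1: (A-λI) row 1 is [15, -30], so an eigenvector is (-2, -1).
General solution: C_1e^(4t)(3,1) + C_2e^(-t)(-2,-1).
Applying x_1(0)=3, x_2(0)=-1 gives C_1=5, C_2=6.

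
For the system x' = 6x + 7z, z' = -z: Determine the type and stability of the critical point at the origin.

A = [[6,7],[0,-1]]; det(A-λI) = λ^2 - 5λ - 6.
λ = -1, 6: opposite signs.

saddle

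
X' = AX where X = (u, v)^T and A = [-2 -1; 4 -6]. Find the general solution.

u(t) = C_1e^(-4t) + C_2te^(-4t), v(t) = 2C_1e^(-4t) + 2C_2te^(-4t) - C_2e^(-4t)

Coefficient matrix A = [[-2, -1], [4, -6]].
Characteristic polynomial det(A - λI) = λ^2 + 8λ + 16 = 0.
Single eigenvalue λ = -4 with algebraic multiplicity 2.
Eigenvector v = (1,2); generalized eigenvector w with (A-λI)w=v is (0,-1).
General solution: e^(-4t)[C_1·v + C_2·(t·v + w)].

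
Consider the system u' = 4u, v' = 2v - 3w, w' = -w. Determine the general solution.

u(t) = c_1e^(4t), v(t) = c_2e^(2t) + c_3e^(-t), w(t) = c_3e^(-t)

Coefficient matrix A = [[4, 0, 0], [0, 2, -3], [0, 0, -1]].
det(A - λI) = 0 gives eigenvalues λ = 4, 2, -1.
For λ=4: eigenvector (1,0,0).
For λ=2: eigenvector (0,1,0).
For λ=-1: eigenvector (0,1,1).
General solution: c_1e^(4t)(1,0,0) + c_2e^(2t)(0,1,0) + c_3e^(-t)(0,1,1).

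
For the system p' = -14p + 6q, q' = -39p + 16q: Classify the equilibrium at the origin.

A = [[-14,6],[-39,16]]; det(A-λI) = λ^2 - 2λ + 10.
λ = 1 ± 3i: positive real part.

unstable spiral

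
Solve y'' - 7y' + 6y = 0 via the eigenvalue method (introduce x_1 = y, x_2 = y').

y(t) = C_1e^(6t) + C_2e^(t)

Let x_1 = y, x_2 = y'. Then x_1' = x_2 and x_2' = -6x_1 + 7x_2.
A = [[0,1],[-6,7]]; det(A-λI) = λ^2 - 7λ + 6.
Eigenvalues λ = 6, 1 with eigenvectors (1,6), (1,1).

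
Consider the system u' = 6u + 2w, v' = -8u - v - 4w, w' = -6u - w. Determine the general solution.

u(t) = C_1e^(2t) + 2C_3e^(3t), v(t) = C_2e^(-t) - C_3e^(3t), w(t) = -2C_1e^(2t) - 3C_3e^(3t)

Coefficient matrix A = [[6, 0, 2], [-8, -1, -4], [-6, 0, -1]].
det(A - λI) = 0 gives eigenvalues λ = 2, -1, 3.
For λ=2: eigenvector (1,0,-2).
For λ=-1: eigenvector (0,1,0).
For λ=3: eigenvector (2,-1,-3).
General solution: C_1e^(2t)(1,0,-2) + C_2e^(-t)(0,1,0) + C_3e^(3t)(2,-1,-3).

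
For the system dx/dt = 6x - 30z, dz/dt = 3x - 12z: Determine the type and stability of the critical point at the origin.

A = [[6,-30],[3,-12]]; det(A-λI) = λ^2 + 6λ + 18.
λ = -3 ± 3i: negative real part.

stable spiral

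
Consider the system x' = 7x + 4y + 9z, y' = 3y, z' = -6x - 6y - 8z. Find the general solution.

Coefficient matrix A = [[7, 4, 9], [0, 3, 0], [-6, -6, -8]].
det(A - λI) = 0 gives eigenvalues λ = 1, 3, -2.
For λ=1: eigenvector (3,0,-2).
For λ=3: eigenvector (-1,1,0).
For λ=-2: eigenvector (-1,0,1).
General solution: K_1e^(t)(3,0,-2) + K_2e^(3t)(-1,1,0) + K_3e^(-2t)(-1,0,1).

x(t) = 3K_1e^(t) - K_2e^(3t) - K_3e^(-2t), y(t) = K_2e^(3t), z(t) = -2K_1e^(t) + K_3e^(-2t)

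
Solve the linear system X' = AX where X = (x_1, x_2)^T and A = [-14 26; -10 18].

x_1(t) = -2C_1e^(2t)sin(2t) - 3C_1e^(2t)cos(2t) - 3C_2e^(2t)sin(2t) + 2C_2e^(2t)cos(2t), x_2(t) = -C_1e^(2t)sin(2t) - 2C_1e^(2t)cos(2t) - 2C_2e^(2t)sin(2t) + C_2e^(2t)cos(2t)

Coefficient matrix A = [[-14, 26], [-10, 18]].
Characteristic polynomial det(A - λI) = λ^2 - 4λ + 8 = 0.
Eigenvalues λ = 2 ± 2i (complex conjugate pair).
For λ=2+2i: an eigenvector is (-3,-2) - i(-2,-1) = (-3 + 2i, -2 + i).
A real fundamental pair from Re and Im of e^((2+2i)t)v: X_1 = e^(2t)(cos(2t)·(-3,-2) + sin(2t)·(-2,-1)), X_2 = e^(2t)(sin(2t)·(-3,-2) - cos(2t)·(-2,-1)).
General solution: C_1X_1 + C_2X_2.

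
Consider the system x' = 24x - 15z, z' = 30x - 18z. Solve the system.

x(t) = -C_1e^(3t)sin(3t) + 2C_1e^(3t)cos(3t) + 2C_2e^(3t)sin(3t) + C_2e^(3t)cos(3t), z(t) = -C_1e^(3t)sin(3t) + 3C_1e^(3t)cos(3t) + 3C_2e^(3t)sin(3t) + C_2e^(3t)cos(3t)

Coefficient matrix A = [[24, -15], [30, -18]].
Characteristic polynomial det(A - λI) = λ^2 - 6λ + 18 = 0.
Eigenvalues λ = 3 ± 3i (complex conjugate pair).
For λ=3+3i: an eigenvector is (2,3) - i(-1,-1) = (2 + i, 3 + i).
A real fundamental pair from Re and Im of e^((3+3i)t)v: X_1 = e^(3t)(cos(3t)·(2,3) + sin(3t)·(-1,-1)), X_2 = e^(3t)(sin(3t)·(2,3) - cos(3t)·(-1,-1)).
General solution: C_1X_1 + C_2X_2.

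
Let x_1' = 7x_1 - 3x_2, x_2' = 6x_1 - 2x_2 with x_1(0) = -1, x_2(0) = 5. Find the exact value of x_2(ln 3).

A = [[7,-3],[6,-2]]; eigenvalues λ = 4, 1.
Eigenvectors: (-1,-1) for λ=4, (1,2) for λ=1.
From the initial condition, c_1 = 7, c_2 = 6.
x_2(ln 3) = (7)(3^4)(-1) + (6)(3^1)(2) = -531.

-531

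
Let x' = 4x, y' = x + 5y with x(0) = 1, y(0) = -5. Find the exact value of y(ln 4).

-4352

A = [[4,0],[1,5]]; eigenvalues λ = 4, 5.
Eigenvectors: (-1,1) for λ=4, (0,1) for λ=5.
From the initial condition, c_1 = -1, c_2 = -4.
y(ln 4) = (-1)(4^4)(1) + (-4)(4^5)(1) = -4352.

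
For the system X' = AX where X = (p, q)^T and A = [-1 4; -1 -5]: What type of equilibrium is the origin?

stable improper node

A = [[-1,4],[-1,-5]]; det(A-λI) = λ^2 + 6λ + 9.
repeated λ = -3 with a single eigenvector.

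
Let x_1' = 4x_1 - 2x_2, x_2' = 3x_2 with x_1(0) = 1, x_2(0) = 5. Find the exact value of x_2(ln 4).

320

A = [[4,-2],[0,3]]; eigenvalues λ = 3, 4.
Eigenvectors: (2,1) for λ=3, (-1,0) for λ=4.
From the initial condition, c_1 = 5, c_2 = 9.
x_2(ln 4) = (5)(4^3)(1) + (9)(4^4)(0) = 320.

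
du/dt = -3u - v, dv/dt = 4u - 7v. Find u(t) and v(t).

u(t) = -K_1e^(-5t) - K_2te^(-5t) - 2K_2e^(-5t), v(t) = -2K_1e^(-5t) - 2K_2te^(-5t) - 3K_2e^(-5t)

Coefficient matrix A = [[-3, -1], [4, -7]].
Characteristic polynomial det(A - λI) = λ^2 + 10λ + 25 = 0.
Single eigenvalue λ = -5 with algebraic multiplicity 2.
Eigenvector v = (-1,-2); generalized eigenvector w with (A-λI)w=v is (-2,-3).
General solution: e^(-5t)[K_1·v + K_2·(t·v + w)].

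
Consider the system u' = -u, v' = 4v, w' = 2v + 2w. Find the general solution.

Coefficient matrix A = [[-1, 0, 0], [0, 4, 0], [0, 2, 2]].
det(A - λI) = 0 gives eigenvalues λ = -1, 4, 2.
For λ=-1: eigenvector (1,0,0).
For λ=4: eigenvector (0,1,1).
For λ=2: eigenvector (0,0,1).
General solution: K_1e^(-t)(1,0,0) + K_2e^(4t)(0,1,1) + K_3e^(2t)(0,0,1).

u(t) = K_1e^(-t), v(t) = K_2e^(4t), w(t) = K_2e^(4t) + K_3e^(2t)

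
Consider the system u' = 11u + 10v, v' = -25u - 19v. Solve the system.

u(t) = -C_1e^(-4t)sin(5t) + C_1e^(-4t)cos(5t) + C_2e^(-4t)sin(5t) + C_2e^(-4t)cos(5t), v(t) = C_1e^(-4t)sin(5t) - 2C_1e^(-4t)cos(5t) - 2C_2e^(-4t)sin(5t) - C_2e^(-4t)cos(5t)

Coefficient matrix A = [[11, 10], [-25, -19]].
Characteristic polynomial det(A - λI) = λ^2 + 8λ + 41 = 0.
Eigenvalues λ = -4 ± 5i (complex conjugate pair).
For λ=-4+5i: an eigenvector is (1,-2) - i(-1,1) = (1 + i, -2 - i).
A real fundamental pair from Re and Im of e^((-4+5i)t)v: X_1 = e^(-4t)(cos(5t)·(1,-2) + sin(5t)·(-1,1)), X_2 = e^(-4t)(sin(5t)·(1,-2) - cos(5t)·(-1,1)).
General solution: C_1X_1 + C_2X_2.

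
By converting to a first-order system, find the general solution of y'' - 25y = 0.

Let x_1 = y, x_2 = y'. Then x_1' = x_2 and x_2' = 25x_1.
A = [[0,1],[25,0]]; det(A-λI) = λ^2 - 25.
Eigenvalues λ = 5, -5 with eigenvectors (1,5), (1,-5).

y(t) = K_1e^(5t) + K_2e^(-5t)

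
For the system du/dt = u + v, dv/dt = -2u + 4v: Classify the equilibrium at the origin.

A = [[1,1],[-2,4]]; det(A-λI) = λ^2 - 5λ + 6.
λ = 2, 3: both positive.

unstable node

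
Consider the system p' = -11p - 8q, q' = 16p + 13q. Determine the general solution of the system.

p(t) = C_1e^(-3t) + C_2e^(5t), q(t) = -C_1e^(-3t) - 2C_2e^(5t)

Coefficient matrix A = [[-11, -8], [16, 13]].
Characteristic polynomial det(A - λI) = λ^2 - 2λ - 15 = 0.
Eigenvalues λ = -3, 5.
For λ=-3: (A-λI) row 1 is [-8, -8], so an eigenvector is (1, -1).
For λ=5: (A-λI) row 1 is [-16, -8], so an eigenvector is (1, -2).
General solution: C_1e^(-3t)(1,-1) + C_2e^(5t)(1,-2).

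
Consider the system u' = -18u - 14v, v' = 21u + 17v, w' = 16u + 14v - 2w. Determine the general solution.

Coefficient matrix A = [[-18, -14, 0], [21, 17, 0], [16, 14, -2]].
det(A - λI) = 0 gives eigenvalues λ = -4, 3, -2.
For λ=-4: eigenvector (1,-1,-1).
For λ=3: eigenvector (-2,3,2).
For λ=-2: eigenvector (0,0,1).
General solution: C_1e^(-4t)(1,-1,-1) + C_2e^(3t)(-2,3,2) + C_3e^(-2t)(0,0,1).

u(t) = C_1e^(-4t) - 2C_2e^(3t), v(t) = -C_1e^(-4t) + 3C_2e^(3t), w(t) = -C_1e^(-4t) + 2C_2e^(3t) + C_3e^(-2t)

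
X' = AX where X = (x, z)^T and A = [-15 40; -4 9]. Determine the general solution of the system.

Coefficient matrix A = [[-15, 40], [-4, 9]].
Characteristic polynomial det(A - λI) = λ^2 + 6λ + 25 = 0.
Eigenvalues λ = -3 ± 4i (complex conjugate pair).
For λ=-3+4i: an eigenvector is (-1,0) - i(3,1) = (-1 - 3i, 0 - i).
A real fundamental pair from Re and Im of e^((-3+4i)t)v: X_1 = e^(-3t)(cos(4t)·(-1,0) + sin(4t)·(3,1)), X_2 = e^(-3t)(sin(4t)·(-1,0) - cos(4t)·(3,1)).
General solution: c_1X_1 + c_2X_2.

x(t) = 3c_1e^(-3t)sin(4t) - c_1e^(-3t)cos(4t) - c_2e^(-3t)sin(4t) - 3c_2e^(-3t)cos(4t), z(t) = c_1e^(-3t)sin(4t) - c_2e^(-3t)cos(4t)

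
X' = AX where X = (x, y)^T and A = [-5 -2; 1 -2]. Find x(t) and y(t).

Coefficient matrix A = [[-5, -2], [1, -2]].
Characteristic polynomial det(A - λI) = λ^2 + 7λ + 12 = 0.
Eigenvalues λ = -4, -3.
For λ=-4: (A-λI) row 1 is [-1, -2], so an eigenvector is (2, -1).
For λ=-3: (A-λI) row 1 is [-2, -2], so an eigenvector is (-1, 1).
General solution: K_1e^(-4t)(2,-1) + K_2e^(-3t)(-1,1).

x(t) = 2K_1e^(-4t) - K_2e^(-3t), y(t) = -K_1e^(-4t) + K_2e^(-3t)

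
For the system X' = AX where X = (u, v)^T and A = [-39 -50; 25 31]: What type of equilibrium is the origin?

stable spiral

A = [[-39,-50],[25,31]]; det(A-λI) = λ^2 + 8λ + 41.
λ = -4 ± 5i: negative real part.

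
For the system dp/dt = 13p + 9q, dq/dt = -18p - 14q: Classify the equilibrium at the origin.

saddle

A = [[13,9],[-18,-14]]; det(A-λI) = λ^2 + λ - 20.
λ = 4, -5: opposite signs.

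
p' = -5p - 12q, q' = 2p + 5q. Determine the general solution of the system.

Coefficient matrix A = [[-5, -12], [2, 5]].
Characteristic polynomial det(A - λI) = λ^2 - 1 = 0.
Eigenvalues λ = 1, -1.
For λ=1: (A-λI) row 1 is [-6, -12], so an eigenvector is (2, -1).
For λ=-1: (A-λI) row 1 is [-4, -12], so an eigenvector is (3, -1).
General solution: K_1e^(t)(2,-1) + K_2e^(-t)(3,-1).

p(t) = 2K_1e^(t) + 3K_2e^(-t), q(t) = -K_1e^(t) - K_2e^(-t)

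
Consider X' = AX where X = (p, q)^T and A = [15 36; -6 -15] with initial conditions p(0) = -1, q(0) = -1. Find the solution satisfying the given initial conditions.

p(t) = -9e^(3t) + 8e^(-3t), q(t) = 3e^(3t) - 4e^(-3t)

Coefficient matrix A = [[15, 36], [-6, -15]].
Characteristic polynomial det(A - λI) = λ^2 - 9 = 0.
Eigenvalues λ = -3, 3.
For λ=-3: (A-λI) row 1 is [18, 36], so an eigenvector is (-2, 1).
For λ=3: (A-λI) row 1 is [12, 36], so an eigenvector is (3, -1).
General solution: K_1e^(-3t)(-2,1) + K_2e^(3t)(3,-1).
Applying p(0)=-1, q(0)=-1 gives K_1=-4, K_2=-3.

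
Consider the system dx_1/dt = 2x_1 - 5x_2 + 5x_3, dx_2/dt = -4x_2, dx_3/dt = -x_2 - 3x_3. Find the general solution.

Coefficient matrix A = [[2, -5, 5], [0, -4, 0], [0, -1, -3]].
det(A - λI) = 0 gives eigenvalues λ = 2, -3, -4.
For λ=2: eigenvector (1,0,0).
For λ=-3: eigenvector (1,0,-1).
For λ=-4: eigenvector (0,1,1).
General solution: C_1e^(2t)(1,0,0) + C_2e^(-3t)(1,0,-1) + C_3e^(-4t)(0,1,1).

x_1(t) = C_1e^(2t) + C_2e^(-3t), x_2(t) = C_3e^(-4t), x_3(t) = -C_2e^(-3t) + C_3e^(-4t)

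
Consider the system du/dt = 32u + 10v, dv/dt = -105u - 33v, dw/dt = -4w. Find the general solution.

u(t) = c_1e^(2t) - 2c_2e^(-3t), v(t) = -3c_1e^(2t) + 7c_2e^(-3t), w(t) = c_3e^(-4t)

Coefficient matrix A = [[32, 10, 0], [-105, -33, 0], [0, 0, -4]].
det(A - λI) = 0 gives eigenvalues λ = 2, -3, -4.
For λ=2: eigenvector (1,-3,0).
For λ=-3: eigenvector (-2,7,0).
For λ=-4: eigenvector (0,0,1).
General solution: c_1e^(2t)(1,-3,0) + c_2e^(-3t)(-2,7,0) + c_3e^(-4t)(0,0,1).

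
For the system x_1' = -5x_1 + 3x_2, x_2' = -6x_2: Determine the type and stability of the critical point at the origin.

stable node

A = [[-5,3],[0,-6]]; det(A-λI) = λ^2 + 11λ + 30.
λ = -6, -5: both negative.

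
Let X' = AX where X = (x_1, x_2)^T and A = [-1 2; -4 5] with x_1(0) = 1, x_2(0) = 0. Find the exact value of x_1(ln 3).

A = [[-1,2],[-4,5]]; eigenvalues λ = 3, 1.
Eigenvectors: (-1,-2) for λ=3, (-1,-1) for λ=1.
From the initial condition, c_1 = 1, c_2 = -2.
x_1(ln 3) = (1)(3^3)(-1) + (-2)(3^1)(-1) = -21.

-21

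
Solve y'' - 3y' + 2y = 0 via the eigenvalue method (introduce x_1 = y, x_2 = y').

Let x_1 = y, x_2 = y'. Then x_1' = x_2 and x_2' = -2x_1 + 3x_2.
A = [[0,1],[-2,3]]; det(A-λI) = λ^2 - 3λ + 2.
Eigenvalues λ = 1, 2 with eigenvectors (1,1), (1,2).

y(t) = K_1e^(t) + K_2e^(2t)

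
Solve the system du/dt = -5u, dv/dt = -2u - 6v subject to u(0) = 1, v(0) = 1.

Coefficient matrix A = [[-5, 0], [-2, -6]].
Characteristic polynomial det(A - λI) = λ^2 + 11λ + 30 = 0.
Eigenvalues λ = -6, -5.
For λ=-6: (A-λI) row 1 is [1, 0], so an eigenvector is (0, 1).
For λ=-5: (A-λI) row 2 is [-2, -1], so an eigenvector is (-1, 2).
General solution: C_1e^(-6t)(0,1) + C_2e^(-5t)(-1,2).
Applying u(0)=1, v(0)=1 gives C_1=3, C_2=-1.

u(t) = e^(-5t), v(t) = -2e^(-5t) + 3e^(-6t)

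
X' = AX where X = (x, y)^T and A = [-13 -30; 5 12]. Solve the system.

x(t) = 3c_1e^(-3t) - 2c_2e^(2t), y(t) = -c_1e^(-3t) + c_2e^(2t)

Coefficient matrix A = [[-13, -30], [5, 12]].
Characteristic polynomial det(A - λI) = λ^2 + λ - 6 = 0.
Eigenvalues λ = -3, 2.
For λ=-3: (A-λI) row 1 is [-10, -30], so an eigenvector is (3, -1).
For λ=2: (A-λI) row 1 is [-15, -30], so an eigenvector is (-2, 1).
General solution: c_1e^(-3t)(3,-1) + c_2e^(2t)(-2,1).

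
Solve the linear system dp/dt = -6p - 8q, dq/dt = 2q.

p(t) = -K_1e^(2t) + K_2e^(-6t), q(t) = K_1e^(2t)

Coefficient matrix A = [[-6, -8], [0, 2]].
Characteristic polynomial det(A - λI) = λ^2 + 4λ - 12 = 0.
Eigenvalues λ = 2, -6.
For λ=2: (A-λI) row 1 is [-8, -8], so an eigenvector is (-1, 1).
For λ=-6: (A-λI) row 1 is [0, -8], so an eigenvector is (1, 0).
General solution: K_1e^(2t)(-1,1) + K_2e^(-6t)(1,0).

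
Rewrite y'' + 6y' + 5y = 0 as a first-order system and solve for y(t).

Let x_1 = y, x_2 = y'. Then x_1' = x_2 and x_2' = -5x_1 - 6x_2.
A = [[0,1],[-5,-6]]; det(A-λI) = λ^2 + 6λ + 5.
Eigenvalues λ = -5, -1 with eigenvectors (1,-5), (1,-1).

y(t) = K_1e^(-5t) + K_2e^(-t)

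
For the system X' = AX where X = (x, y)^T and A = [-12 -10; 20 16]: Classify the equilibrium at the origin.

unstable spiral

A = [[-12,-10],[20,16]]; det(A-λI) = λ^2 - 4λ + 8.
λ = 2 ± 2i: positive real part.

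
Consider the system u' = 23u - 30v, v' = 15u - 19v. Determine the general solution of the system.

Coefficient matrix A = [[23, -30], [15, -19]].
Characteristic polynomial det(A - λI) = λ^2 - 4λ + 13 = 0.
Eigenvalues λ = 2 ± 3i (complex conjugate pair).
For λ=2+3i: an eigenvector is (3,2) - i(1,1) = (3 - i, 2 - i).
A real fundamental pair from Re and Im of e^((2+3i)t)v: X_1 = e^(2t)(cos(3t)·(3,2) + sin(3t)·(1,1)), X_2 = e^(2t)(sin(3t)·(3,2) - cos(3t)·(1,1)).
General solution: K_1X_1 + K_2X_2.

u(t) = K_1e^(2t)sin(3t) + 3K_1e^(2t)cos(3t) + 3K_2e^(2t)sin(3t) - K_2e^(2t)cos(3t), v(t) = K_1e^(2t)sin(3t) + 2K_1e^(2t)cos(3t) + 2K_2e^(2t)sin(3t) - K_2e^(2t)cos(3t)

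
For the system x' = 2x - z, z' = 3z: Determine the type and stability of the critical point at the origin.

A = [[2,-1],[0,3]]; det(A-λI) = λ^2 - 5λ + 6.
λ = 3, 2: both positive.

unstable node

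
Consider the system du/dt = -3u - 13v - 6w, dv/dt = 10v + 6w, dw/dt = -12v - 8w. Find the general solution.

u(t) = C_1e^(-3t) + C_2e^(-2t) - C_3e^(4t), v(t) = -C_2e^(-2t) + C_3e^(4t), w(t) = 2C_2e^(-2t) - C_3e^(4t)

Coefficient matrix A = [[-3, -13, -6], [0, 10, 6], [0, -12, -8]].
det(A - λI) = 0 gives eigenvalues λ = -3, -2, 4.
For λ=-3: eigenvector (1,0,0).
For λ=-2: eigenvector (1,-1,2).
For λ=4: eigenvector (-1,1,-1).
General solution: C_1e^(-3t)(1,0,0) + C_2e^(-2t)(1,-1,2) + C_3e^(4t)(-1,1,-1).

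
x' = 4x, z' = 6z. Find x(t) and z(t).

Coefficient matrix A = [[4, 0], [0, 6]].
Characteristic polynomial det(A - λI) = λ^2 - 10λ + 24 = 0.
Eigenvalues λ = 6, 4.
For λ=6: (A-λI) row 1 is [-2, 0], so an eigenvector is (0, -1).
For λ=4: (A-λI) row 2 is [0, 2], so an eigenvector is (1, 0).
General solution: K_1e^(6t)(0,-1) + K_2e^(4t)(1,0).

x(t) = K_2e^(4t), z(t) = -K_1e^(6t)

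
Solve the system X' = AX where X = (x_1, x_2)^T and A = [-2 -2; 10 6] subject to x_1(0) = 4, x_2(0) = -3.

Coefficient matrix A = [[-2, -2], [10, 6]].
Characteristic polynomial det(A - λI) = λ^2 - 4λ + 8 = 0.
Eigenvalues λ = 2 ± 2i (complex conjugate pair).
For λ=2+2i: an eigenvector is (1,-2) - i(0,1) = (1, -2 - i).
A real fundamental pair from Re and Im of e^((2+2i)t)v: X_1 = e^(2t)(cos(2t)·(1,-2) + sin(2t)·(0,1)), X_2 = e^(2t)(sin(2t)·(1,-2) - cos(2t)·(0,1)).
General solution: C_1X_1 + C_2X_2.
Applying x_1(0)=4, x_2(0)=-3 gives C_1=4, C_2=-5.

x_1(t) = -5e^(2t)sin(2t) + 4e^(2t)cos(2t), x_2(t) = 14e^(2t)sin(2t) - 3e^(2t)cos(2t)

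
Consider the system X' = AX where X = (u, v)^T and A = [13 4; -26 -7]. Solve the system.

Coefficient matrix A = [[13, 4], [-26, -7]].
Characteristic polynomial det(A - λI) = λ^2 - 6λ + 13 = 0.
Eigenvalues λ = 3 ± 2i (complex conjugate pair).
For λ=3+2i: an eigenvector is (1,-2) - i(1,-3) = (1 - i, -2 + 3i).
A real fundamental pair from Re and Im of e^((3+2i)t)v: X_1 = e^(3t)(cos(2t)·(1,-2) + sin(2t)·(1,-3)), X_2 = e^(3t)(sin(2t)·(1,-2) - cos(2t)·(1,-3)).
General solution: c_1X_1 + c_2X_2.

u(t) = c_1e^(3t)sin(2t) + c_1e^(3t)cos(2t) + c_2e^(3t)sin(2t) - c_2e^(3t)cos(2t), v(t) = -3c_1e^(3t)sin(2t) - 2c_1e^(3t)cos(2t) - 2c_2e^(3t)sin(2t) + 3c_2e^(3t)cos(2t)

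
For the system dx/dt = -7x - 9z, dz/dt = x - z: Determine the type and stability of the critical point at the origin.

A = [[-7,-9],[1,-1]]; det(A-λI) = λ^2 + 8λ + 16.
repeated λ = -4 with a single eigenvector.

stable improper node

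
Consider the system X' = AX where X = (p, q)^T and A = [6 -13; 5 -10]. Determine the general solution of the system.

p(t) = -3K_1e^(-2t)sin(t) - 2K_1e^(-2t)cos(t) - 2K_2e^(-2t)sin(t) + 3K_2e^(-2t)cos(t), q(t) = -2K_1e^(-2t)sin(t) - K_1e^(-2t)cos(t) - K_2e^(-2t)sin(t) + 2K_2e^(-2t)cos(t)

Coefficient matrix A = [[6, -13], [5, -10]].
Characteristic polynomial det(A - λI) = λ^2 + 4λ + 5 = 0.
Eigenvalues λ = -2 ± i (complex conjugate pair).
For λ=-2+i: an eigenvector is (-2,-1) - i(-3,-2) = (-2 + 3i, -1 + 2i).
A real fundamental pair from Re and Im of e^((-2+i)t)v: X_1 = e^(-2t)(cos(t)·(-2,-1) + sin(t)·(-3,-2)), X_2 = e^(-2t)(sin(t)·(-2,-1) - cos(t)·(-3,-2)).
General solution: K_1X_1 + K_2X_2.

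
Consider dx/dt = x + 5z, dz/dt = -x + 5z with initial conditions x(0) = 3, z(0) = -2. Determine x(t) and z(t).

Coefficient matrix A = [[1, 5], [-1, 5]].
Characteristic polynomial det(A - λI) = λ^2 - 6λ + 10 = 0.
Eigenvalues λ = 3 ± i (complex conjugate pair).
For λ=3+i: an eigenvector is (-1,0) - i(2,1) = (-1 - 2i, 0 - i).
A real fundamental pair from Re and Im of e^((3+i)t)v: X_1 = e^(3t)(cos(t)·(-1,0) + sin(t)·(2,1)), X_2 = e^(3t)(sin(t)·(-1,0) - cos(t)·(2,1)).
General solution: C_1X_1 + C_2X_2.
Applying x(0)=3, z(0)=-2 gives C_1=-7, C_2=2.

x(t) = -16e^(3t)sin(t) + 3e^(3t)cos(t), z(t) = -7e^(3t)sin(t) - 2e^(3t)cos(t)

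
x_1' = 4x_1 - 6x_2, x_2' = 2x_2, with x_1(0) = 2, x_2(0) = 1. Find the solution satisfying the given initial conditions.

Coefficient matrix A = [[4, -6], [0, 2]].
Characteristic polynomial det(A - λI) = λ^2 - 6λ + 8 = 0.
Eigenvalues λ = 4, 2.
For λ=4: (A-λI) row 1 is [0, -6], so an eigenvector is (-1, 0).
For λ=2: (A-λI) row 1 is [2, -6], so an eigenvector is (3, 1).
General solution: K_1e^(4t)(-1,0) + K_2e^(2t)(3,1).
Applying x_1(0)=2, x_2(0)=1 gives K_1=1, K_2=1.

x_1(t) = -e^(4t) + 3e^(2t), x_2(t) = e^(2t)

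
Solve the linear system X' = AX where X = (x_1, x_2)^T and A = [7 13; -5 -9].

Coefficient matrix A = [[7, 13], [-5, -9]].
Characteristic polynomial det(A - λI) = λ^2 + 2λ + 2 = 0.
Eigenvalues λ = -1 ± i (complex conjugate pair).
For λ=-1+i: an eigenvector is (-3,2) - i(2,-1) = (-3 - 2i, 2 + i).
A real fundamental pair from Re and Im of e^((-1+i)t)v: X_1 = e^(-t)(cos(t)·(-3,2) + sin(t)·(2,-1)), X_2 = e^(-t)(sin(t)·(-3,2) - cos(t)·(2,-1)).
General solution: K_1X_1 + K_2X_2.

x_1(t) = 2K_1e^(-t)sin(t) - 3K_1e^(-t)cos(t) - 3K_2e^(-t)sin(t) - 2K_2e^(-t)cos(t), x_2(t) = -K_1e^(-t)sin(t) + 2K_1e^(-t)cos(t) + 2K_2e^(-t)sin(t) + K_2e^(-t)cos(t)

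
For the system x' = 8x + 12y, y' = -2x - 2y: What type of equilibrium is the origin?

unstable node

A = [[8,12],[-2,-2]]; det(A-λI) = λ^2 - 6λ + 8.
λ = 2, 4: both positive.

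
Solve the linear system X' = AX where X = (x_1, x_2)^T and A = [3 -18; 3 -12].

x_1(t) = 3C_1e^(-3t) + 2C_2e^(-6t), x_2(t) = C_1e^(-3t) + C_2e^(-6t)

Coefficient matrix A = [[3, -18], [3, -12]].
Characteristic polynomial det(A - λI) = λ^2 + 9λ + 18 = 0.
Eigenvalues λ = -3, -6.
For λ=-3: (A-λI) row 1 is [6, -18], so an eigenvector is (3, 1).
For λ=-6: (A-λI) row 1 is [9, -18], so an eigenvector is (2, 1).
General solution: C_1e^(-3t)(3,1) + C_2e^(-6t)(2,1).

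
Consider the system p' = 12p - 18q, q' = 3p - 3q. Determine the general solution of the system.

p(t) = 2C_1e^(3t) + 3C_2e^(6t), q(t) = C_1e^(3t) + C_2e^(6t)

Coefficient matrix A = [[12, -18], [3, -3]].
Characteristic polynomial det(A - λI) = λ^2 - 9λ + 18 = 0.
Eigenvalues λ = 3, 6.
For λ=3: (A-λI) row 1 is [9, -18], so an eigenvector is (2, 1).
For λ=6: (A-λI) row 1 is [6, -18], so an eigenvector is (3, 1).
General solution: C_1e^(3t)(2,1) + C_2e^(6t)(3,1).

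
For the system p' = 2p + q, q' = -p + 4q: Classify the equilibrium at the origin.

unstable improper node

A = [[2,1],[-1,4]]; det(A-λI) = λ^2 - 6λ + 9.
repeated λ = 3 with a single eigenvector.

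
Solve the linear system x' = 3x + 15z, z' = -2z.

x(t) = K_1e^(3t) + 3K_2e^(-2t), z(t) = -K_2e^(-2t)

Coefficient matrix A = [[3, 15], [0, -2]].
Characteristic polynomial det(A - λI) = λ^2 - λ - 6 = 0.
Eigenvalues λ = 3, -2.
For λ=3: (A-λI) row 1 is [0, 15], so an eigenvector is (1, 0).
For λ=-2: (A-λI) row 1 is [5, 15], so an eigenvector is (3, -1).
General solution: K_1e^(3t)(1,0) + K_2e^(-2t)(3,-1).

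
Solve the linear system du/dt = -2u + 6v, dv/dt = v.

Coefficient matrix A = [[-2, 6], [0, 1]].
Characteristic polynomial det(A - λI) = λ^2 + λ - 2 = 0.
Eigenvalues λ = -2, 1.
For λ=-2: (A-λI) row 1 is [0, 6], so an eigenvector is (1, 0).
For λ=1: (A-λI) row 1 is [-3, 6], so an eigenvector is (2, 1).
General solution: c_1e^(-2t)(1,0) + c_2e^(t)(2,1).

u(t) = c_1e^(-2t) + 2c_2e^(t), v(t) = c_2e^(t)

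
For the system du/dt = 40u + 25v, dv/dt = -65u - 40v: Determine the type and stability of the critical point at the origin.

A = [[40,25],[-65,-40]]; det(A-λI) = λ^2 + 25.
λ = 0 ± 5i: zero real part.

center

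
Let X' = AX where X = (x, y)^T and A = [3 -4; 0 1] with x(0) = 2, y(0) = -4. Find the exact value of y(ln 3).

-12

A = [[3,-4],[0,1]]; eigenvalues λ = 3, 1.
Eigenvectors: (-1,0) for λ=3, (-2,-1) for λ=1.
From the initial condition, c_1 = -10, c_2 = 4.
y(ln 3) = (-10)(3^3)(0) + (4)(3^1)(-1) = -12.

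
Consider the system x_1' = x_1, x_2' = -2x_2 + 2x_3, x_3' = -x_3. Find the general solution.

Coefficient matrix A = [[1, 0, 0], [0, -2, 2], [0, 0, -1]].
det(A - λI) = 0 gives eigenvalues λ = 1, -1, -2.
For λ=1: eigenvector (1,0,0).
For λ=-1: eigenvector (0,2,1).
For λ=-2: eigenvector (0,-1,0).
General solution: c_1e^(t)(1,0,0) + c_2e^(-t)(0,2,1) + c_3e^(-2t)(0,-1,0).

x_1(t) = c_1e^(t), x_2(t) = 2c_2e^(-t) - c_3e^(-2t), x_3(t) = c_2e^(-t)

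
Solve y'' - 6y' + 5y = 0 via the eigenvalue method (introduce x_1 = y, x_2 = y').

Let x_1 = y, x_2 = y'. Then x_1' = x_2 and x_2' = -5x_1 + 6x_2.
A = [[0,1],[-5,6]]; det(A-λI) = λ^2 - 6λ + 5.
Eigenvalues λ = 1, 5 with eigenvectors (1,1), (1,5).

y(t) = c_1e^(t) + c_2e^(5t)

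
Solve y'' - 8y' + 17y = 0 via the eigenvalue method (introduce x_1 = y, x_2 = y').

Let x_1 = y, x_2 = y'. Then x_1' = x_2 and x_2' = -17x_1 + 8x_2.
A = [[0,1],[-17,8]]; det(A-λI) = λ^2 - 8λ + 17.
Eigenvalues λ = 4 ± i.

y(t) = c_1e^(4t)cos(t) + c_2e^(4t)sin(t)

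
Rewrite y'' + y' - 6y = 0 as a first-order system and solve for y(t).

Let x_1 = y, x_2 = y'. Then x_1' = x_2 and x_2' = 6x_1 - x_2.
A = [[0,1],[6,-1]]; det(A-λI) = λ^2 + λ - 6.
Eigenvalues λ = 2, -3 with eigenvectors (1,2), (1,-3).

y(t) = C_1e^(2t) + C_2e^(-3t)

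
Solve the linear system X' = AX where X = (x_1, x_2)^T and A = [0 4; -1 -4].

Coefficient matrix A = [[0, 4], [-1, -4]].
Characteristic polynomial det(A - λI) = λ^2 + 4λ + 4 = 0.
Single eigenvalue λ = -2 with algebraic multiplicity 2.
Eigenvector v = (-2,1); generalized eigenvector w with (A-λI)w=v is (3,-2).
General solution: e^(-2t)[C_1·v + C_2·(t·v + w)].

x_1(t) = -2C_1e^(-2t) - 2C_2te^(-2t) + 3C_2e^(-2t), x_2(t) = C_1e^(-2t) + C_2te^(-2t) - 2C_2e^(-2t)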